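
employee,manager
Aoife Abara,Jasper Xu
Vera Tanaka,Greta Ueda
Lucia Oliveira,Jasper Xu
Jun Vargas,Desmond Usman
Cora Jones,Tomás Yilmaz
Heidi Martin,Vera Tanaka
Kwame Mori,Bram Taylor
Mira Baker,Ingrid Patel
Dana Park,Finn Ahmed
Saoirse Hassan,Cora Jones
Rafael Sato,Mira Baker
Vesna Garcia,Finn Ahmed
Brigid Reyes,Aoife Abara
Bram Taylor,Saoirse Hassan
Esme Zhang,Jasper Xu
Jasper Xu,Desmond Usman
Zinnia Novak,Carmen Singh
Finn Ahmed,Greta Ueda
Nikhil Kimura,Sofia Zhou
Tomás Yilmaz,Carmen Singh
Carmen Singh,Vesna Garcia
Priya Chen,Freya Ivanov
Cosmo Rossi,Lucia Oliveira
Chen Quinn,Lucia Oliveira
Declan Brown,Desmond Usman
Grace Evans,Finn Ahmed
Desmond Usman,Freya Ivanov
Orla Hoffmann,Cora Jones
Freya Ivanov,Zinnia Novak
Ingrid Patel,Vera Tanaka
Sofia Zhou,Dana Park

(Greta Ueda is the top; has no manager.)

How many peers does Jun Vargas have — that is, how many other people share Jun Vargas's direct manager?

2

Jun Vargas reports to Desmond Usman. Desmond Usman's other direct reports are Declan Brown, Jasper Xu — 2 peers.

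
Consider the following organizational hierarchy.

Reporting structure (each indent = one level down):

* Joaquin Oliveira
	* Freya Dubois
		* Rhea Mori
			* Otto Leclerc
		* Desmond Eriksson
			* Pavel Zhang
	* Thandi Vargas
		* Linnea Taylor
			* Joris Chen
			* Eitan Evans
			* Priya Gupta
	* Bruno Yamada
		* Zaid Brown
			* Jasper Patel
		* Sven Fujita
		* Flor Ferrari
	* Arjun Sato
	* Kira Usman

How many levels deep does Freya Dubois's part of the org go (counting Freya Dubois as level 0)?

2

The longest chain under Freya Dubois runs Freya Dubois → Desmond Eriksson → Pavel Zhang, which is 2 levels below Freya Dubois.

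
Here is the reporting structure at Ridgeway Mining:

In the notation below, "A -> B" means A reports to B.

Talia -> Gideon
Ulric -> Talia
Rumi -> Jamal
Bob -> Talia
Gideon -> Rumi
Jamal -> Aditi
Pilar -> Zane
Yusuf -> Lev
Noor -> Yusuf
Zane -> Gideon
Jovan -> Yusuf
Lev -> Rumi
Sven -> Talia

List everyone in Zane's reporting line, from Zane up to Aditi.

Zane reports to Gideon. Gideon reports to Rumi. Rumi reports to Jamal. Jamal reports to Aditi. Aditi is at the top.

Zane -> Gideon -> Rumi -> Jamal -> Aditi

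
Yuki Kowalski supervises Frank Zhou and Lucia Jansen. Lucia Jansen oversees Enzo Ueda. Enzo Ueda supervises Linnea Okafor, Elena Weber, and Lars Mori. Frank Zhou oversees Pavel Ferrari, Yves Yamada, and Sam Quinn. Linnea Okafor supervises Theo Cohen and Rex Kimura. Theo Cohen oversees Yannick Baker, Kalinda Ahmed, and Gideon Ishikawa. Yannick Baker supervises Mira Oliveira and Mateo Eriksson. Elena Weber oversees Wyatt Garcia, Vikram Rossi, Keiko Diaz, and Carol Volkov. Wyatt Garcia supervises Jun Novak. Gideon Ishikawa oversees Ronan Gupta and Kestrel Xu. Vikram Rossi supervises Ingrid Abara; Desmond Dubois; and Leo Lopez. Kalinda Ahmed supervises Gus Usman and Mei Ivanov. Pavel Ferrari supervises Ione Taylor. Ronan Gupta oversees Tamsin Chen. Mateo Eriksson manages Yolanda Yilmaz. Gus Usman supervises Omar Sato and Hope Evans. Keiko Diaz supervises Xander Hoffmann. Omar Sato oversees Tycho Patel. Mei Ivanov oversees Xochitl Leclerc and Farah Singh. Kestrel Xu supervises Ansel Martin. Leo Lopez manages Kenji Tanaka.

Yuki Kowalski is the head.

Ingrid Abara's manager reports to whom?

Elena Weber

Ingrid Abara reports to Vikram Rossi, and Vikram Rossi reports to Elena Weber. So Ingrid Abara's skip-level manager is Elena Weber.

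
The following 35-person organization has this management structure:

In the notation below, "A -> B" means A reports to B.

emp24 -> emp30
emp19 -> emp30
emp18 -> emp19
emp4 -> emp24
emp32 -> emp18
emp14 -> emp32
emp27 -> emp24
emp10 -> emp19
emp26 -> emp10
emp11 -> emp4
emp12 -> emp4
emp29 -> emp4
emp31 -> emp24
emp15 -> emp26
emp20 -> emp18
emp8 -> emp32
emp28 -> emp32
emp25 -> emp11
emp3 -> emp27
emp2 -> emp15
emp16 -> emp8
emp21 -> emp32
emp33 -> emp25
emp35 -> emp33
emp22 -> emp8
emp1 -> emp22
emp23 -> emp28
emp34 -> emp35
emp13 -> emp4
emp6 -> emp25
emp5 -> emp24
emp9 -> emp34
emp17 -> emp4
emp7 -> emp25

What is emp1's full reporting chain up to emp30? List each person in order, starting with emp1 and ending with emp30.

emp1 reports to emp22. emp22 reports to emp8. emp8 reports to emp32. emp32 reports to emp18. emp18 reports to emp19. emp19 reports to emp30. emp30 is at the top.

emp1 -> emp22 -> emp8 -> emp32 -> emp18 -> emp19 -> emp30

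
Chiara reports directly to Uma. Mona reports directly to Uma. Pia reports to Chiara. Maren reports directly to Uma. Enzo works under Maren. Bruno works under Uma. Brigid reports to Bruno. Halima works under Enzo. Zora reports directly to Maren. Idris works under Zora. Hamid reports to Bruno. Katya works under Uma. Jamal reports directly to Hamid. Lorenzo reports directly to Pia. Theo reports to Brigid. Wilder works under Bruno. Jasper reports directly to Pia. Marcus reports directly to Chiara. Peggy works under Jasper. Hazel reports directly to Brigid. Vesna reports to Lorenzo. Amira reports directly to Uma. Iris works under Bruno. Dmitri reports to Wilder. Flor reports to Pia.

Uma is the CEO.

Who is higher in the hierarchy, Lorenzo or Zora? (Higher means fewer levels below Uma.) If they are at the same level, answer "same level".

Lorenzo is 3 levels below Uma; Zora is 2. Zora is higher.

Zora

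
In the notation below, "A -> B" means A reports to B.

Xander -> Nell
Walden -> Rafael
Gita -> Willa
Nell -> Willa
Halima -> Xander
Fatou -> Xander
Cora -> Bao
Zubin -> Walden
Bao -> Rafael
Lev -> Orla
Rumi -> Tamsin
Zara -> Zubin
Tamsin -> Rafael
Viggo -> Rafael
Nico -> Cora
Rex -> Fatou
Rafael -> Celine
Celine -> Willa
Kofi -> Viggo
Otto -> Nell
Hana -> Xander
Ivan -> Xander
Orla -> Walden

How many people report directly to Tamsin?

Tamsin directly manages Rumi. That is 1 direct report.

1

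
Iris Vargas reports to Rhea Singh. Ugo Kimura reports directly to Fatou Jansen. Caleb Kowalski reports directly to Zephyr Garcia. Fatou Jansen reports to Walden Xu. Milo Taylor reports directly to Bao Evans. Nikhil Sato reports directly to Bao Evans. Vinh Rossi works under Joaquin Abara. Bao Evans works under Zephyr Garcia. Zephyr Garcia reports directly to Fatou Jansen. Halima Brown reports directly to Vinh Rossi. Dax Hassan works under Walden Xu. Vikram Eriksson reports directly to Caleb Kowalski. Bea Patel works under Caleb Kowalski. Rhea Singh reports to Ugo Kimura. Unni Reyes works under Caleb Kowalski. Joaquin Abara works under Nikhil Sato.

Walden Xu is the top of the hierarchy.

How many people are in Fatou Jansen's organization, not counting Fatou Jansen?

Fatou Jansen directly manages Zephyr Garcia, Ugo Kimura. Under Zephyr Garcia: Caleb Kowalski, Bea Patel, Vikram Eriksson, Unni Reyes, Bao Evans, Milo Taylor, Nikhil Sato, Joaquin Abara, Vinh Rossi, Halima Brown (10). Under Ugo Kimura: Rhea Singh, Iris Vargas (2). So Fatou Jansen's organization is 2 direct reports plus everyone under them: 11 + 3 = 14.

14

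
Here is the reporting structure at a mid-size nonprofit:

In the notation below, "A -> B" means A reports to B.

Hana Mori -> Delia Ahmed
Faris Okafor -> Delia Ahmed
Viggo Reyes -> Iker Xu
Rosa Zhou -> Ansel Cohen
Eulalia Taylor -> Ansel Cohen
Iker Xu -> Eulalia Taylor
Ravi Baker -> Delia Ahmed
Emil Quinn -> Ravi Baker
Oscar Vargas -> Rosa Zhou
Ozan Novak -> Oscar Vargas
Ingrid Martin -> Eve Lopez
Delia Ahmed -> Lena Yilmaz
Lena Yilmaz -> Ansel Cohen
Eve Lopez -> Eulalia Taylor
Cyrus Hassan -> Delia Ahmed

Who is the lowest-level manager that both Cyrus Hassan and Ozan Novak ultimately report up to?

Cyrus Hassan's chain of managers is Delia Ahmed, Lena Yilmaz, Ansel Cohen. Ozan Novak's chain of managers is Oscar Vargas, Rosa Zhou, Ansel Cohen. The first manager that appears in both chains is Ansel Cohen.

Ansel Cohen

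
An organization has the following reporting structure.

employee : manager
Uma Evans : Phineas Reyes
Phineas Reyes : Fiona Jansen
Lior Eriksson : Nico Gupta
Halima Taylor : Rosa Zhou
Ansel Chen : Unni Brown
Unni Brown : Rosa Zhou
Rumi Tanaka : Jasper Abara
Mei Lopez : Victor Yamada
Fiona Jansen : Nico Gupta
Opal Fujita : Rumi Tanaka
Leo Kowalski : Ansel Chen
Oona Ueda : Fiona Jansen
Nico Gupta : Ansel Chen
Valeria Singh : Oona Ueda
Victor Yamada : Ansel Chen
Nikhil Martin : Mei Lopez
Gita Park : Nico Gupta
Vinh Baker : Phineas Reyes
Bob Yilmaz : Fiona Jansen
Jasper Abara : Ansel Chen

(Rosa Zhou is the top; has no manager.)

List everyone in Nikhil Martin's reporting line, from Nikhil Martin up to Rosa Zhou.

Nikhil Martin reports to Mei Lopez. Mei Lopez reports to Victor Yamada. Victor Yamada reports to Ansel Chen. Ansel Chen reports to Unni Brown. Unni Brown reports to Rosa Zhou. Rosa Zhou is at the top.

Nikhil Martin -> Mei Lopez -> Victor Yamada -> Ansel Chen -> Unni Brown -> Rosa Zhou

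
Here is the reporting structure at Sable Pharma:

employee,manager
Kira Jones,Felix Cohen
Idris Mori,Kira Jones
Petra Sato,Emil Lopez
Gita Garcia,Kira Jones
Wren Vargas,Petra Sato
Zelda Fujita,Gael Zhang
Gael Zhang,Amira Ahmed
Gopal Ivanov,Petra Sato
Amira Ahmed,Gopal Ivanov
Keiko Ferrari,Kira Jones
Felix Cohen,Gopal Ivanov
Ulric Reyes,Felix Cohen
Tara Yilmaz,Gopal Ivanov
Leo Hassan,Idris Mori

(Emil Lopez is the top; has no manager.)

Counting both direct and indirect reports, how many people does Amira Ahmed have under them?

2

Amira Ahmed directly manages Gael Zhang. Under Gael Zhang: Zelda Fujita (1). That's 2 in total.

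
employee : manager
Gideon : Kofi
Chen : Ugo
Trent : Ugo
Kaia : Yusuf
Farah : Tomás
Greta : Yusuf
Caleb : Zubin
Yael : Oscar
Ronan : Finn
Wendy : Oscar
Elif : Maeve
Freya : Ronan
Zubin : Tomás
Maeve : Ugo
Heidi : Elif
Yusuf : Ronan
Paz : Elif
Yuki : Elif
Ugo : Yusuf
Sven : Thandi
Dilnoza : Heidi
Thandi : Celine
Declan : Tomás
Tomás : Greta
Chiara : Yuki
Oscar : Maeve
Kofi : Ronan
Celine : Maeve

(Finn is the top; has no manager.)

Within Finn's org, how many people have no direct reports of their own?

The people in Finn's organization with no one reporting to them are Gideon, Farah, Caleb, Declan, Kaia, Chen, Sven, Wendy, Yael, Dilnoza, Paz, Chiara, Trent, Freya. That is 14.

14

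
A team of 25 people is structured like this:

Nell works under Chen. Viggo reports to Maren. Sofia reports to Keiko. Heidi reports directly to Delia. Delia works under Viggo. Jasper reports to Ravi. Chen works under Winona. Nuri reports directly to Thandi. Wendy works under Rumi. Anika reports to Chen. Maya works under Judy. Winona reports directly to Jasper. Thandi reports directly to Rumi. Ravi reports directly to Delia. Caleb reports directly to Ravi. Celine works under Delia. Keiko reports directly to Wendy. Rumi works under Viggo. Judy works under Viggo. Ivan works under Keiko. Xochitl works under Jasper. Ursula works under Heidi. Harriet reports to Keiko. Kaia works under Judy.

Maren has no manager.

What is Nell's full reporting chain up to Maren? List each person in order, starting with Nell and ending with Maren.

Nell -> Chen -> Winona -> Jasper -> Ravi -> Delia -> Viggo -> Maren

Nell reports to Chen. Chen reports to Winona. Winona reports to Jasper. Jasper reports to Ravi. Ravi reports to Delia. Delia reports to Viggo. Viggo reports to Maren. Maren is at the top.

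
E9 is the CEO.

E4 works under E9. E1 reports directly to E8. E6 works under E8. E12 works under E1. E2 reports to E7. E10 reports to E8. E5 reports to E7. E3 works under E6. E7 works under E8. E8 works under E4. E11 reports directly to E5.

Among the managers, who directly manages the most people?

E8

Direct-report counts: E9 has 1; E4 has 1; E8 has 4; E6 has 1; E1 has 1; E7 has 2; E5 has 1. The largest is 4, held by E8.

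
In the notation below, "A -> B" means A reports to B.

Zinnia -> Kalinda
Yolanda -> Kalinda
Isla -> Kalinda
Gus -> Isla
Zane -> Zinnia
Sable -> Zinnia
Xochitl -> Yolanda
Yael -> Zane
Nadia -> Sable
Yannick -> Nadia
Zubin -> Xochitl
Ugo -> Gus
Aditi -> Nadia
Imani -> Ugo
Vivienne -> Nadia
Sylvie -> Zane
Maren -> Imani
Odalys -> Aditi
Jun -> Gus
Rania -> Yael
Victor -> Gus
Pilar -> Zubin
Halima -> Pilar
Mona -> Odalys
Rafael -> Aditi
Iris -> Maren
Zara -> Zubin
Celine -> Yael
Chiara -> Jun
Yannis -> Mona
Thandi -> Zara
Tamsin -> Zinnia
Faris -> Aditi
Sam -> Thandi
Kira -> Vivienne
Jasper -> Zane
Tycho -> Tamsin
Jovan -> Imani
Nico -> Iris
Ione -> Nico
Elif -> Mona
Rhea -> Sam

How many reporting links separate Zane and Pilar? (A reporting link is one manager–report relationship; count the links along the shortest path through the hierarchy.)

Zane is 2 levels below Kalinda, and Pilar is 4 levels below Kalinda (their lowest common manager). The shortest path runs up from Zane to Kalinda and back down to Pilar: 2 + 4 = 6 links.

6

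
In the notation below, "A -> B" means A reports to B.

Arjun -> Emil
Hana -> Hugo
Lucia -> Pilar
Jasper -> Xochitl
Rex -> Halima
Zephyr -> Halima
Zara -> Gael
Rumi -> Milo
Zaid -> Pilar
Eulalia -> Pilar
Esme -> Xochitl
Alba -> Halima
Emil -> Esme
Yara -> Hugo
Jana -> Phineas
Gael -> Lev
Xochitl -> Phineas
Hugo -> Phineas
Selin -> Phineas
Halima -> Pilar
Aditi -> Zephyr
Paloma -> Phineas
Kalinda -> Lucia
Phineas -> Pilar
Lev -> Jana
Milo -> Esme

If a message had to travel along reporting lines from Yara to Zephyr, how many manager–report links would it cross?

5

Yara is 3 levels below Pilar, and Zephyr is 2 levels below Pilar (their lowest common manager). The shortest path runs up from Yara to Pilar and back down to Zephyr: 3 + 2 = 5 links.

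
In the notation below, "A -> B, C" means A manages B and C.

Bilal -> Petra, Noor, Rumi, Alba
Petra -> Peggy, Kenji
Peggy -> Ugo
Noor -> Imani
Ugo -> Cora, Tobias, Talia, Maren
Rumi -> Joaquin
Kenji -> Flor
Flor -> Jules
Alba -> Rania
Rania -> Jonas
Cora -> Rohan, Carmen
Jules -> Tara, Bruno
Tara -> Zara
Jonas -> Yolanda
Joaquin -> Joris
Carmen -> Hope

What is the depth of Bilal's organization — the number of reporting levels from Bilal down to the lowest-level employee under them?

6

The longest chain under Bilal runs Bilal → Petra → Kenji → Flor → Jules → Tara → Zara, which is 6 levels below Bilal.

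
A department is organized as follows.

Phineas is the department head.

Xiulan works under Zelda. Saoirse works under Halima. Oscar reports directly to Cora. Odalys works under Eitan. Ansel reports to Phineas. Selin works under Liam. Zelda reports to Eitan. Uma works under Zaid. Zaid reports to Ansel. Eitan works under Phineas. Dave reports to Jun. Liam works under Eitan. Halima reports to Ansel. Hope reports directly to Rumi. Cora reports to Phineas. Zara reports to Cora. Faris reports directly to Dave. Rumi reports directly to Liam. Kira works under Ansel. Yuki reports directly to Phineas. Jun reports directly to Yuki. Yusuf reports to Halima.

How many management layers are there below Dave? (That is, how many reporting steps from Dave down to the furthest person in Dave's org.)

1

The longest chain under Dave runs Dave → Faris, which is 1 level below Dave.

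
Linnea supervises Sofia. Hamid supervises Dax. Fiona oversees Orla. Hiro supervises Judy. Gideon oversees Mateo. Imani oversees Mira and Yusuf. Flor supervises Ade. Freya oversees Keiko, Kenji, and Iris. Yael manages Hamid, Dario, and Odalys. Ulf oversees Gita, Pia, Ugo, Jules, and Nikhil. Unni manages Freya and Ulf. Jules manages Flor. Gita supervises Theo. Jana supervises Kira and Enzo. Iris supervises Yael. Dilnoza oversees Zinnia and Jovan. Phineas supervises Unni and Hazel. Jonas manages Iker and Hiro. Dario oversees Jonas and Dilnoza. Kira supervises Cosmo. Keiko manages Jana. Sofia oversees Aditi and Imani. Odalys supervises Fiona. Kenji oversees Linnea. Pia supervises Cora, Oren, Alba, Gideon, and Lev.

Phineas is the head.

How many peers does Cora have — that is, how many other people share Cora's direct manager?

4

Cora reports to Pia. Pia's other direct reports are Alba, Oren, Lev, Gideon — 4 peers.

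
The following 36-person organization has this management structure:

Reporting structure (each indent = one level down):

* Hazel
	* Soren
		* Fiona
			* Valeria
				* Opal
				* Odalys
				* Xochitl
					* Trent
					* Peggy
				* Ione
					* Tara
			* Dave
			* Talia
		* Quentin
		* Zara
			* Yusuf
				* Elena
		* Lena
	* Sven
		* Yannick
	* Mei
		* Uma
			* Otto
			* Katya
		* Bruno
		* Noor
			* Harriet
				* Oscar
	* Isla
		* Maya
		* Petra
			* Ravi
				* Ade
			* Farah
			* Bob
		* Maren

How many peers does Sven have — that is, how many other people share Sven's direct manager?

Sven reports to Hazel. Hazel's other direct reports are Soren, Mei, Isla — 3 peers.

3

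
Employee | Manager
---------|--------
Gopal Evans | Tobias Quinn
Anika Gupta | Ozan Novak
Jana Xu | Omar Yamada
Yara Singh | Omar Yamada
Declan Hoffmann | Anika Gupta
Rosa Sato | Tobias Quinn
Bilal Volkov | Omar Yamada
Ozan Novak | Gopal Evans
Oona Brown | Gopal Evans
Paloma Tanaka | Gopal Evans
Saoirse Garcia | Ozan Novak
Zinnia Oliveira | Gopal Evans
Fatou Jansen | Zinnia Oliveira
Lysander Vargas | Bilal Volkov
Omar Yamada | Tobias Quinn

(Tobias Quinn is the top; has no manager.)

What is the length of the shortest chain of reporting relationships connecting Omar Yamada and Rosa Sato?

2

Omar Yamada is 1 level below Tobias Quinn, and Rosa Sato is 1 level below Tobias Quinn (their lowest common manager). The shortest path runs up from Omar Yamada to Tobias Quinn and back down to Rosa Sato: 1 + 1 = 2 links.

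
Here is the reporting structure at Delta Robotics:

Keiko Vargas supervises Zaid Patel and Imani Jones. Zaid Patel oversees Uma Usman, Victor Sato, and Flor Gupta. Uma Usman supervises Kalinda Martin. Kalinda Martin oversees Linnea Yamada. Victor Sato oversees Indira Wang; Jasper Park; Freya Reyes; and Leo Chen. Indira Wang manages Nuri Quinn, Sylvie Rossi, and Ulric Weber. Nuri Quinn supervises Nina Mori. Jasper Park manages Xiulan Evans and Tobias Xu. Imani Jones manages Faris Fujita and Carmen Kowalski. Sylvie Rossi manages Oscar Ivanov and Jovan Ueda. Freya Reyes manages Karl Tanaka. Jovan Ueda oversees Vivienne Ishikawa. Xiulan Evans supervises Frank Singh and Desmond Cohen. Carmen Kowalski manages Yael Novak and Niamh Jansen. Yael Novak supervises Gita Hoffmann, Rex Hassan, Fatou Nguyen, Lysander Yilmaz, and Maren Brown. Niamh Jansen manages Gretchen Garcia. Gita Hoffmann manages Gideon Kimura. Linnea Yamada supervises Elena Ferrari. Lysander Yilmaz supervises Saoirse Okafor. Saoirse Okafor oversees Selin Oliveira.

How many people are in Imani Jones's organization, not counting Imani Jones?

Imani Jones directly manages Faris Fujita, Carmen Kowalski. Faris Fujita has no reports. Under Carmen Kowalski: Niamh Jansen, Gretchen Garcia, Yael Novak, Maren Brown, Lysander Yilmaz, Saoirse Okafor, Selin Oliveira, Fatou Nguyen, Rex Hassan, Gita Hoffmann, Gideon Kimura (11). So Imani Jones's organization is 2 direct reports plus everyone under them: 1 + 12 = 13.

13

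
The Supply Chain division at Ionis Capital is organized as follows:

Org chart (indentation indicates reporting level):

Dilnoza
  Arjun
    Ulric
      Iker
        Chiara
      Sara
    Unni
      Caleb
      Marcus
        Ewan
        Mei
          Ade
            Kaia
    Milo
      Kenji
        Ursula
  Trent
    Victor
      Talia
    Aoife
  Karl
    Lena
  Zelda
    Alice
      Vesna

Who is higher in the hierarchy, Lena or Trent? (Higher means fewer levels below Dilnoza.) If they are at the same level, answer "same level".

Lena is 2 levels below Dilnoza; Trent is 1. Trent is higher.

Trent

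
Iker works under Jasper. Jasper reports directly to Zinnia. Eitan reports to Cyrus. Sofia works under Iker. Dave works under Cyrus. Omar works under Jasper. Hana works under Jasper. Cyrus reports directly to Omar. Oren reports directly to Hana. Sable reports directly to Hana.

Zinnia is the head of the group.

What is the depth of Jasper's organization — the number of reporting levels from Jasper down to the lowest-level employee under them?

3

The longest chain under Jasper runs Jasper → Omar → Cyrus → Dave, which is 3 levels below Jasper.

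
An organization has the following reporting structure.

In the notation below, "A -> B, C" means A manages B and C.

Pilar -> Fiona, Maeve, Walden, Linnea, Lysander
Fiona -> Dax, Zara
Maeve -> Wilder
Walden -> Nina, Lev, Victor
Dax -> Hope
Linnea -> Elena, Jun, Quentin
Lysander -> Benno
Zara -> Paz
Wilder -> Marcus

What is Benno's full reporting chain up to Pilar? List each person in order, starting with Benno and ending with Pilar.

Benno -> Lysander -> Pilar

Benno reports to Lysander. Lysander reports to Pilar. Pilar is at the top.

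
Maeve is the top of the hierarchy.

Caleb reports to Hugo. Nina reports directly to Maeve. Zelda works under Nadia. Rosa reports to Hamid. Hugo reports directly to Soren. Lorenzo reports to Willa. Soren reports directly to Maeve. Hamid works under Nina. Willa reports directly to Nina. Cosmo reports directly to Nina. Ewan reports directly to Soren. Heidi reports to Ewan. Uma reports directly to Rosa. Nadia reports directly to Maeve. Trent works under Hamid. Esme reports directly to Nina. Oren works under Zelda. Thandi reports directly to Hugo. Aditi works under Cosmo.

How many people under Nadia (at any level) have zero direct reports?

1

The only person in Nadia's organization with no one reporting to them is Oren. That is 1.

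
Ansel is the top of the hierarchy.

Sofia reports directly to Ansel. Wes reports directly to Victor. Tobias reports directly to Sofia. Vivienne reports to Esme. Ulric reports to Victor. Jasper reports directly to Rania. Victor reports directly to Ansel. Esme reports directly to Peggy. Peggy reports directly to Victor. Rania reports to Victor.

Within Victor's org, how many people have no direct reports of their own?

4

The people in Victor's organization with no one reporting to them are Wes, Ulric, Vivienne, Jasper. That is 4.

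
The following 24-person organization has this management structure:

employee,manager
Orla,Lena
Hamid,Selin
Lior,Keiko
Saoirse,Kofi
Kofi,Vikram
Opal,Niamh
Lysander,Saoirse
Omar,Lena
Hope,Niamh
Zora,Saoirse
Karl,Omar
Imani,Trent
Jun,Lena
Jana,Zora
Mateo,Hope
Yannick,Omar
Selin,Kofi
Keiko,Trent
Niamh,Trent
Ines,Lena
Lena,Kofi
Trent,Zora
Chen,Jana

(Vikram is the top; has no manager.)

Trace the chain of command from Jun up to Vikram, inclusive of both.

Jun reports to Lena. Lena reports to Kofi. Kofi reports to Vikram. Vikram is at the top.

Jun -> Lena -> Kofi -> Vikram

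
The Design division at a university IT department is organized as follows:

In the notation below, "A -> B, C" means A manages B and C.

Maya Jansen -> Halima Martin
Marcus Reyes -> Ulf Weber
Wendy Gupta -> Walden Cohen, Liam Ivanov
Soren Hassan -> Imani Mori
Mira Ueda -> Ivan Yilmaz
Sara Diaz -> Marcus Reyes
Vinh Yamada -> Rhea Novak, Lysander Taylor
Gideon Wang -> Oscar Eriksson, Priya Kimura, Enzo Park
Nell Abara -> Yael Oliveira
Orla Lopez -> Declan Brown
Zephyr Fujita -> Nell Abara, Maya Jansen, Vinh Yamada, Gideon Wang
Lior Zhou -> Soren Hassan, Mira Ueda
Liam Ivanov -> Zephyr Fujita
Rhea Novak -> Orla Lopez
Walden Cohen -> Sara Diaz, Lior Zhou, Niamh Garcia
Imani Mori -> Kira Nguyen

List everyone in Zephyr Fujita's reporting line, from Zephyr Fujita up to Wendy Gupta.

Zephyr Fujita reports to Liam Ivanov. Liam Ivanov reports to Wendy Gupta. Wendy Gupta is at the top.

Zephyr Fujita -> Liam Ivanov -> Wendy Gupta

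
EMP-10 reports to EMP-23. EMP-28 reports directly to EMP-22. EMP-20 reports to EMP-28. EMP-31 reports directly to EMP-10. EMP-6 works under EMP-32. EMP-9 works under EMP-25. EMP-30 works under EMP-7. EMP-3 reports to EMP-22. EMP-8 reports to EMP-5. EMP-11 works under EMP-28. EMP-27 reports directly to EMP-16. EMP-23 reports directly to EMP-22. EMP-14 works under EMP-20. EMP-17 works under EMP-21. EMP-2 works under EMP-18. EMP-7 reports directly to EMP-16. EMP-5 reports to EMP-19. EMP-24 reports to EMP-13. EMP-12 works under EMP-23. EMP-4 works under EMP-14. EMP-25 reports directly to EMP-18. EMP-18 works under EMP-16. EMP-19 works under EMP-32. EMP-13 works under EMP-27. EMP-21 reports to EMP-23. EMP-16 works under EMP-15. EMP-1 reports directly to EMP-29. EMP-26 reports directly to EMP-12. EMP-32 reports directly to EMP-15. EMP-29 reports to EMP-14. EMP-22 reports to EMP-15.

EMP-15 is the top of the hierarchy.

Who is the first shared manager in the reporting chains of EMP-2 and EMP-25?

EMP-2's chain of managers is EMP-18, EMP-16, EMP-15. EMP-25's chain of managers is EMP-18, EMP-16, EMP-15. The first manager that appears in both chains is EMP-18.

EMP-18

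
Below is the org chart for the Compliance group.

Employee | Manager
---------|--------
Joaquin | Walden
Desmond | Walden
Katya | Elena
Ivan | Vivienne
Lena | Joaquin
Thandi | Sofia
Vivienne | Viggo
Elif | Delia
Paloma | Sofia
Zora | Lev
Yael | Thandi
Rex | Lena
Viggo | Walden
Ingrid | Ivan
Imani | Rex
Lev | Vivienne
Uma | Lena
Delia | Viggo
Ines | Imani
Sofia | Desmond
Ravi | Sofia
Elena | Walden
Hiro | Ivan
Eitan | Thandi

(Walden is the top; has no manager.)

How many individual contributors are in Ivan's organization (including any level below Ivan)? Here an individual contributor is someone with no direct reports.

2

The people in Ivan's organization with no one reporting to them are Hiro, Ingrid. That is 2.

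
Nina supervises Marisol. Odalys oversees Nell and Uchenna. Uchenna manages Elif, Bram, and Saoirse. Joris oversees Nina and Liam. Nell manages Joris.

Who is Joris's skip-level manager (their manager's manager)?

Odalys

Joris reports to Nell, and Nell reports to Odalys. So Joris's skip-level manager is Odalys.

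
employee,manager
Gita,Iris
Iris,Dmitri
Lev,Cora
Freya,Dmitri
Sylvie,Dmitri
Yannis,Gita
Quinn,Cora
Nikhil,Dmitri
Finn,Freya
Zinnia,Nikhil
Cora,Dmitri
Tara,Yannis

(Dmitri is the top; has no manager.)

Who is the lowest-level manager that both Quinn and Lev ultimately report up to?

Cora

Quinn's chain of managers is Cora, Dmitri. Lev's chain of managers is Cora, Dmitri. The first manager that appears in both chains is Cora.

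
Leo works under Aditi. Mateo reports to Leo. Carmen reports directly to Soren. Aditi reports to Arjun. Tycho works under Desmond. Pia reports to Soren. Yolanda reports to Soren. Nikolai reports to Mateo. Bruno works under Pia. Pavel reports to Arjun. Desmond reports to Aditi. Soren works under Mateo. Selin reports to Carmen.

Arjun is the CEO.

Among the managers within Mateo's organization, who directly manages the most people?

Soren

Direct-report counts within Mateo's organization: Mateo has 2; Soren has 3; Carmen has 1; Pia has 1. The largest is 3, held by Soren.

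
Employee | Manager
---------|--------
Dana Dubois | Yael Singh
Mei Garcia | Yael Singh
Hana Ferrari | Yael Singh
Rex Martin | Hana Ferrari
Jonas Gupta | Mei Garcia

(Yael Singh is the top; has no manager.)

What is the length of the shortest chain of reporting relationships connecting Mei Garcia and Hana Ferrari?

2

Mei Garcia is 1 level below Yael Singh, and Hana Ferrari is 1 level below Yael Singh (their lowest common manager). The shortest path runs up from Mei Garcia to Yael Singh and back down to Hana Ferrari: 1 + 1 = 2 links.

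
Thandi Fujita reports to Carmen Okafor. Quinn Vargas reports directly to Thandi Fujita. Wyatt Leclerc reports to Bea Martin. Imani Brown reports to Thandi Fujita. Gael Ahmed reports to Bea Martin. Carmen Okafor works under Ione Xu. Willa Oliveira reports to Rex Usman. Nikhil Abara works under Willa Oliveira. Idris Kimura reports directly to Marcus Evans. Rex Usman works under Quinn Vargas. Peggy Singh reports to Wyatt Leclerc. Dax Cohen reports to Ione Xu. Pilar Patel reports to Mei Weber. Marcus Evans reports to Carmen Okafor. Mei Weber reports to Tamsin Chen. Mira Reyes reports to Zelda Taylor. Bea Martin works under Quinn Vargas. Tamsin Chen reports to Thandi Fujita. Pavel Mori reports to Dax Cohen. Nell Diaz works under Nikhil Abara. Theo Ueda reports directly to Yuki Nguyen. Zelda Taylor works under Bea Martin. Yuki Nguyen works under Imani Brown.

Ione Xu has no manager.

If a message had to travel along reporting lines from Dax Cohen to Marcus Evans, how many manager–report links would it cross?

3

Dax Cohen is 1 level below Ione Xu, and Marcus Evans is 2 levels below Ione Xu (their lowest common manager). The shortest path runs up from Dax Cohen to Ione Xu and back down to Marcus Evans: 1 + 2 = 3 links.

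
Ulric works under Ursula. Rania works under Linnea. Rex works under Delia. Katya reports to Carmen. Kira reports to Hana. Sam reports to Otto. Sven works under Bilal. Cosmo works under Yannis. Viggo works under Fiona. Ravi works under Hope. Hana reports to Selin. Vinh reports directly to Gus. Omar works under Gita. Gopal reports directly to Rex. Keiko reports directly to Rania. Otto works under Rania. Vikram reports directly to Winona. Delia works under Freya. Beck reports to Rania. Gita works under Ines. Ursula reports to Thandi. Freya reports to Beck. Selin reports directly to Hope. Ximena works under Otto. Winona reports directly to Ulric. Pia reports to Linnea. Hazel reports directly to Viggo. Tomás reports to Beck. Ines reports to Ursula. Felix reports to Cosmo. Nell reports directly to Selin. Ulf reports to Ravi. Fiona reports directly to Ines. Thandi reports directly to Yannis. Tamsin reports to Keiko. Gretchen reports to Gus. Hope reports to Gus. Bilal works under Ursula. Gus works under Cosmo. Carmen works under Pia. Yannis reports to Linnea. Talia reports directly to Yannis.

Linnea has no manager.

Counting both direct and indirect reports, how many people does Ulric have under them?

Ulric directly manages Winona. Under Winona: Vikram (1). That's 2 in total.

2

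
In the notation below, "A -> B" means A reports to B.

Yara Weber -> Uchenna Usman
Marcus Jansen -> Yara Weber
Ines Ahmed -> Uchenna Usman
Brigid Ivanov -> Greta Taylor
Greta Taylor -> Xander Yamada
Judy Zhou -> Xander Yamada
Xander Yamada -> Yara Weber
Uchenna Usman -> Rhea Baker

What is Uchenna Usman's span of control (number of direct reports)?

Uchenna Usman directly manages Yara Weber, Ines Ahmed. That is 2 direct reports.

2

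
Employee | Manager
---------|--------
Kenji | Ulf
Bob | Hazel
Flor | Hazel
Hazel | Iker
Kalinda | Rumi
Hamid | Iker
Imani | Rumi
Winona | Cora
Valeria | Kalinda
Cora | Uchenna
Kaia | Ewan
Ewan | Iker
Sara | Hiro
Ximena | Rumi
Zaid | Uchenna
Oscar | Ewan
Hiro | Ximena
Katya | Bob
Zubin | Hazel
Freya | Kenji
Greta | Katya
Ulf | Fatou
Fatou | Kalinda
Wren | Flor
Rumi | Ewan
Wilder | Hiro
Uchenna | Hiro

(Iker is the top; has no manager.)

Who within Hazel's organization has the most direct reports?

Direct-report counts within Hazel's organization: Hazel has 3; Bob has 1; Katya has 1; Flor has 1. The largest is 3, held by Hazel.

Hazel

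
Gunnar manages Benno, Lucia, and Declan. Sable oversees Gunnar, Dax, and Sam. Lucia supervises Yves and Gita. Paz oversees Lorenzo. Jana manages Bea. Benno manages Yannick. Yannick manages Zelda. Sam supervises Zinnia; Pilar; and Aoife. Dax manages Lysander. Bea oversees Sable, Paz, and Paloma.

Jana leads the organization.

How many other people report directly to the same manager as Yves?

1

Yves reports to Lucia. Lucia's other direct reports are Gita — 1 peer.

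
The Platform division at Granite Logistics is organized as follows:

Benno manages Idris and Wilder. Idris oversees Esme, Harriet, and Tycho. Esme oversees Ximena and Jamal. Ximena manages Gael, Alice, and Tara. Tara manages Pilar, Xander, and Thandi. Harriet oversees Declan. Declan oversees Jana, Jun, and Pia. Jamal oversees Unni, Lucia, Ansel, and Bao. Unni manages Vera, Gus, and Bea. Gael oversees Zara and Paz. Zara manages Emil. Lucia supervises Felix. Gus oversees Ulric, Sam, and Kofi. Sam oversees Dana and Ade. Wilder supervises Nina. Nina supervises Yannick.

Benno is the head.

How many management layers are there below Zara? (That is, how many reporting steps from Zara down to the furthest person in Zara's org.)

1

The longest chain under Zara runs Zara → Emil, which is 1 level below Zara.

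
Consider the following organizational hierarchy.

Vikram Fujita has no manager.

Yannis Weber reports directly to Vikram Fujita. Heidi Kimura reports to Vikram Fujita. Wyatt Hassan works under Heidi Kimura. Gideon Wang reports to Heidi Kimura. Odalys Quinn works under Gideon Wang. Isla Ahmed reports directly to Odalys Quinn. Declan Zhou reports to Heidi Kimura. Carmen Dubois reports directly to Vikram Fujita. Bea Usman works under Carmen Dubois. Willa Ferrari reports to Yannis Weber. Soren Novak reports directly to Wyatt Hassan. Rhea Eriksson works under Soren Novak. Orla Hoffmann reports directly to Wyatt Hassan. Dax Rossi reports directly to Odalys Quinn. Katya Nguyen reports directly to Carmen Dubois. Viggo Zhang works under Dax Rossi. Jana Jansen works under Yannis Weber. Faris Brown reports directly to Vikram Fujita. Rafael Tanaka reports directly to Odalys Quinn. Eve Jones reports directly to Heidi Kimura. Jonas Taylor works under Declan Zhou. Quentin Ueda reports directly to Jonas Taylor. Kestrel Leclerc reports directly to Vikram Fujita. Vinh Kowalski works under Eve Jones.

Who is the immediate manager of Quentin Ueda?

Quentin Ueda reports directly to Jonas Taylor.

Jonas Taylor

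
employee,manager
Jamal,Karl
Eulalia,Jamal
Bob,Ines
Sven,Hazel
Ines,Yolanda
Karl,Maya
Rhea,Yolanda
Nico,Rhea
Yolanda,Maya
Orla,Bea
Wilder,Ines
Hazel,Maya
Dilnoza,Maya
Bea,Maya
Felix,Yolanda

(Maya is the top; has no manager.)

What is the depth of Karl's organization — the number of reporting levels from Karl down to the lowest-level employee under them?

2

The longest chain under Karl runs Karl → Jamal → Eulalia, which is 2 levels below Karl.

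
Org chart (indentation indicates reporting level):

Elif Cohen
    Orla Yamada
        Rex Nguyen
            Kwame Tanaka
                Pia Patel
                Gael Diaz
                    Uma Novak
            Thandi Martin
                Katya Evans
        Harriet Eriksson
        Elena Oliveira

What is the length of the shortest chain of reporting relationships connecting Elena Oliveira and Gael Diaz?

Elena Oliveira is 1 level below Orla Yamada, and Gael Diaz is 3 levels below Orla Yamada (their lowest common manager). The shortest path runs up from Elena Oliveira to Orla Yamada and back down to Gael Diaz: 1 + 3 = 4 links.

4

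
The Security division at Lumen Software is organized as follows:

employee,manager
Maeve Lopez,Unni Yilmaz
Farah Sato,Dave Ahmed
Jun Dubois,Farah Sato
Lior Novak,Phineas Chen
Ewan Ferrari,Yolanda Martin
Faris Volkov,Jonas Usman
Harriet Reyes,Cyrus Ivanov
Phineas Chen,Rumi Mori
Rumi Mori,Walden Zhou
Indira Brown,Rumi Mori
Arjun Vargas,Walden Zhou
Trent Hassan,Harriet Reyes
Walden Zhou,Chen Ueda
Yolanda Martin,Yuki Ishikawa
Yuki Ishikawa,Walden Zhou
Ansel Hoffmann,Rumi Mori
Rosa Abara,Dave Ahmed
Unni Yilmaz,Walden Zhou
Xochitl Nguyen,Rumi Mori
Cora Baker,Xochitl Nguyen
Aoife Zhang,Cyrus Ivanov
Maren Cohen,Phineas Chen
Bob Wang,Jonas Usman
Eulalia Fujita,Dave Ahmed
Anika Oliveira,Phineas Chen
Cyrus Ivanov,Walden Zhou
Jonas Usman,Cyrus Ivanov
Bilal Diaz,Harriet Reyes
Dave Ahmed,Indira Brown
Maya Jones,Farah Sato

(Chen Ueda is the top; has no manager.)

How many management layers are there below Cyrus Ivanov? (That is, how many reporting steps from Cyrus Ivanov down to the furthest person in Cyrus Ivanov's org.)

The longest chain under Cyrus Ivanov runs Cyrus Ivanov → Jonas Usman → Bob Wang, which is 2 levels below Cyrus Ivanov.

2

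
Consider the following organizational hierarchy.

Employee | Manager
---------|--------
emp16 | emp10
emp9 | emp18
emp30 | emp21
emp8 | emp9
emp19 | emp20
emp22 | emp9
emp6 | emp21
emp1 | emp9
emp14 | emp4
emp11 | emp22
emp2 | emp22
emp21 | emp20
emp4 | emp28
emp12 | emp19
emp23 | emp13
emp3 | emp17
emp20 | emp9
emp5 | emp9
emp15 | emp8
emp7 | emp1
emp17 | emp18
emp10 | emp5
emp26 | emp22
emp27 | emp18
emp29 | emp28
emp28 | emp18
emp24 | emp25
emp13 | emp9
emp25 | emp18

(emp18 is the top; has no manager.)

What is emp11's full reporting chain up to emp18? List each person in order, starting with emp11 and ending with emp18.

emp11 -> emp22 -> emp9 -> emp18

emp11 reports to emp22. emp22 reports to emp9. emp9 reports to emp18. emp18 is at the top.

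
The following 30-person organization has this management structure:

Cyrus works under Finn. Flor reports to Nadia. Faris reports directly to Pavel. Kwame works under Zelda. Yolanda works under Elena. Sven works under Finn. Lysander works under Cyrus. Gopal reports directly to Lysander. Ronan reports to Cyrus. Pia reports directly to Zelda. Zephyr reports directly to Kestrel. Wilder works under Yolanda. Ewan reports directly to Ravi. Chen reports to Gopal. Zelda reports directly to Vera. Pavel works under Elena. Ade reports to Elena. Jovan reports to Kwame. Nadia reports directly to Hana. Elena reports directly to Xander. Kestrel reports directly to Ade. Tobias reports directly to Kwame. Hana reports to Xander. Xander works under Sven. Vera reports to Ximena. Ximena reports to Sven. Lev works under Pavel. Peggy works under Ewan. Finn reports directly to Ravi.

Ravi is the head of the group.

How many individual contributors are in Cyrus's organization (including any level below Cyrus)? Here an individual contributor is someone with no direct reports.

2

The people in Cyrus's organization with no one reporting to them are Ronan, Chen. That is 2.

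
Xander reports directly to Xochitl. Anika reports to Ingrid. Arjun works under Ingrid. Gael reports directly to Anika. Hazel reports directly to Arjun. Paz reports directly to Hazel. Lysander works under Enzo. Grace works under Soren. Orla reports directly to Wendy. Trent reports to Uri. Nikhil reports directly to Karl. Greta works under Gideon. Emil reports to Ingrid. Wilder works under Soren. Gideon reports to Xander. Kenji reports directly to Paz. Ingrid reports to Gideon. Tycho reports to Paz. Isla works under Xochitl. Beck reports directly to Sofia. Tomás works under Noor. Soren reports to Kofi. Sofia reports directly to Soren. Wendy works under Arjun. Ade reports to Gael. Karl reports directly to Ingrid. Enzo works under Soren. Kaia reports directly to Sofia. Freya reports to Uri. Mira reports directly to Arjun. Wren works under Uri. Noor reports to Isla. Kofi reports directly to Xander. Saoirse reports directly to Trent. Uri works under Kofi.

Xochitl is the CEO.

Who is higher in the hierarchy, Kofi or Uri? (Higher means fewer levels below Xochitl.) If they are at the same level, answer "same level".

Kofi is 2 levels below Xochitl; Uri is 3. Kofi is higher.

Kofi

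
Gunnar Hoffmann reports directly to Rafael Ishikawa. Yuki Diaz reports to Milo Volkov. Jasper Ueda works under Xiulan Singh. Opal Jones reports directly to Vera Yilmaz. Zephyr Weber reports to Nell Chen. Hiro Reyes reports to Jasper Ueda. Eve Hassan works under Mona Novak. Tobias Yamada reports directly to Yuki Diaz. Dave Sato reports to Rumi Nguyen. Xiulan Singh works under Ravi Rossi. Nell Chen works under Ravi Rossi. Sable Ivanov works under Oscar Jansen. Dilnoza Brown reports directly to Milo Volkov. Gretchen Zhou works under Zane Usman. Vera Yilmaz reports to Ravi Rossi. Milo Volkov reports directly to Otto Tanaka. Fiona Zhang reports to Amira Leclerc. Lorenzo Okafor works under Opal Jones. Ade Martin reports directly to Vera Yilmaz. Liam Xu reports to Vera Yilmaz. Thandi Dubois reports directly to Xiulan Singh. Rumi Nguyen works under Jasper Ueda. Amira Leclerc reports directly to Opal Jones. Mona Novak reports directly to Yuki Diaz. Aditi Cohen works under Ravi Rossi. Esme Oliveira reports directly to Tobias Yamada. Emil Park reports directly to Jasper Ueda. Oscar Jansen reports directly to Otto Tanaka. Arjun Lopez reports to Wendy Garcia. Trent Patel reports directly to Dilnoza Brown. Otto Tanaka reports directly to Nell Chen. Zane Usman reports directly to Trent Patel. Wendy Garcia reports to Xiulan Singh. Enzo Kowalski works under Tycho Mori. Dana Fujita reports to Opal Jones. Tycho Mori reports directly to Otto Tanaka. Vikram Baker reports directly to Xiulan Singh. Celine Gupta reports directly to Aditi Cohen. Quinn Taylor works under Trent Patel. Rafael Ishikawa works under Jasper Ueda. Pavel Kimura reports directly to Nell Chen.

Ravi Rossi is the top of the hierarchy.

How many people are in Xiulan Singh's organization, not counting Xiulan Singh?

Xiulan Singh directly manages Wendy Garcia, Vikram Baker, Jasper Ueda, Thandi Dubois. Under Wendy Garcia: Arjun Lopez (1). Vikram Baker has no reports. Under Jasper Ueda: Emil Park, Hiro Reyes, Rafael Ishikawa, Gunnar Hoffmann, Rumi Nguyen, Dave Sato (6). Thandi Dubois has no reports. So Xiulan Singh's organization is 4 direct reports plus everyone under them: 2 + 1 + 7 + 1 = 11.

11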